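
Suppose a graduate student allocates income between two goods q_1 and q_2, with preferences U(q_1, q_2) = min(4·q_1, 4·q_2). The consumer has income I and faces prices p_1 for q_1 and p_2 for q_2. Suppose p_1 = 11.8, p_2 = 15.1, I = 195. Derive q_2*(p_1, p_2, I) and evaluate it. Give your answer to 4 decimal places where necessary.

q_2* = 7.2491

With perfect complements, no substitution: consume in ratio q_1:q_2 = 4:4.
Budget: p_1·q_1 + p_2·q_1 = I, so (4·p_1 + 4·p_2)·q_1 = 4·I.
Demand: q_1*(p_1,p_2,I) = 4·I/(4·p_1 + 4·p_2), q_2* = 4·I/(4·p_1 + 4·p_2).
Here 4·11.8 + 4·15.1 = 107.6, giving q_2* = 7.2491.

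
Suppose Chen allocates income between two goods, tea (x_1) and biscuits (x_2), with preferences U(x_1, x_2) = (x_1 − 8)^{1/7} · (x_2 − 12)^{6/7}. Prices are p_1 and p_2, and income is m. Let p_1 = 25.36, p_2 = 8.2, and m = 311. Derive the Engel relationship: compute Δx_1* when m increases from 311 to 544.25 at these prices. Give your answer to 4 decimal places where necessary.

Δx_1* = 1.3139

Let x_1' = x_1−8, x_2' = x_2−12. MRS = (1/6)·x_2'/x_1' = p_1/p_2.
Substituting into the budget: x_1* = 8 + 1/7·(m − 8·p_1 − 12·p_2)/p_1, and x_2* = 12 + 6/7·(…)/p_2.
Discretionary income = 311 − 8·25.36 − 12·8.2 = 9.72; x_1* = 8 + 1/7·9.72/25.36 = 8.0548.
At m' = 544.25: x_1* = 9.3687. Change: 9.3687 − 8.0548 = 1.3139.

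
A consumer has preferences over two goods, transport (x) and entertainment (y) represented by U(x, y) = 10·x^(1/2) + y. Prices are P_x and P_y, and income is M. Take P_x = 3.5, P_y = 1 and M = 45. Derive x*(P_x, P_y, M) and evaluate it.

x* = 2.0408

Thus x* = (5·P_y/P_x)² — independent of M — with the rest of income spent on y.
Plugging in: x* = (5·1/3.5)² = 2.0408.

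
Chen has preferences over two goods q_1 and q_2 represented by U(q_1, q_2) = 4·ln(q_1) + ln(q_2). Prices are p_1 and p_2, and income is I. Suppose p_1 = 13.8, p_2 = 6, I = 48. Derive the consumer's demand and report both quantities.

q_1* = 2.7826, q_2* = 1.6

The MRS is 4·q_2/q_1. Set MRS = p_1/p_2.
So 4·p_2·q_2 = p_1·q_1; combined with the budget, a share 0.8 of income goes to q_1.
Demand: q_1*(p_1,p_2,I) = 0.8·I/p_1 and q_2* = 0.2·I/p_2.
At p_1=13.8, p_2=6, I=48: q_1* = 0.8·48/13.8 = 2.7826, q_2* = 1.6.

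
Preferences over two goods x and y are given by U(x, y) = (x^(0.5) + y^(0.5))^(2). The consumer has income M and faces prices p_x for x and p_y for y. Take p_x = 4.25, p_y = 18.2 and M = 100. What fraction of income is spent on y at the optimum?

MU_x ∝ x^(-0.5), MU_y ∝ y^(-0.5), so MRS = (y/x)^(0.5) = p_x/p_y.
Hence y/x = (p_x/p_y)^(1/(0.5)), i.e. raised to the 2 power.
Substitute y = (y/x)·x into the budget: x* = M/(p_x + p_y·(y/x)).
Numerically y/x = 0.05453, so x* = 100/(4.25 + 18.2·0.05453) = 19.0751 and y* = 0.05453·19.0751 = 1.0402.
Expenditure on y: 18.2·1.0402 = 18.931; share = 0.1893.

share on y = 0.1893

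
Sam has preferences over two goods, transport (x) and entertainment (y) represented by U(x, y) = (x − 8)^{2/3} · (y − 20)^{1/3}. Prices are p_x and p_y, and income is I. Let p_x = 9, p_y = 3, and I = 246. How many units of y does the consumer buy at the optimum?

This is Cobb-Douglas in (x−8, y−20): tangency gives 2/3·p_y·(y−20) = 1/3·p_x·(x−8).
After buying the subsistence bundle (8, 20), a share 2/3 of the remaining income goes to x: x* = 8 + 2/3·(I − 8p_x − 20p_y)/p_x.
Discretionary income = 246 − 8·9 − 20·3 = 114; y* = 20 + 1/3·114/3 = 32.6667.

y* = 32.6667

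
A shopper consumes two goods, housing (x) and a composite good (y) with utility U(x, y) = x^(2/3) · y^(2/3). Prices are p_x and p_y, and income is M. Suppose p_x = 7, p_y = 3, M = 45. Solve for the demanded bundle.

At p_x=7, p_y=3, M=45: x* = 0.5·45/7 = 3.2143, y* = 7.5.

x* = 3.2143, y* = 7.5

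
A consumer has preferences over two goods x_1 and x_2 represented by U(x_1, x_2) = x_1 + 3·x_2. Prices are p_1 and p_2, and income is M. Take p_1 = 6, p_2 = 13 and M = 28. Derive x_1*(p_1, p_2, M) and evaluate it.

Perfect substitutes: compare marginal utility per dollar. 1/p_1 vs 3/p_2 → 0.1667 vs 0.2308.
x_2 gives more utility per dollar, so spend all income on x_2: x_2* = M/p_2, x_1* = 0.
Numerically: x_1* = 0, x_2* = 2.1538.

x_1* = 0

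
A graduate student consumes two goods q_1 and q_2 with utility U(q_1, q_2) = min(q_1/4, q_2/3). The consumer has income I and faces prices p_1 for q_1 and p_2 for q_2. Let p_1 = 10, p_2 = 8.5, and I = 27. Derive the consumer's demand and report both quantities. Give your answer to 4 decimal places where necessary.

With perfect complements, no substitution: consume in ratio q_1:q_2 = 4:3.
Budget: p_1·q_1 + p_2·(3/4)·q_1 = I, so (4·p_1 + 3·p_2)·q_1 = 4·I.
Demand: q_1*(p_1,p_2,I) = 4·I/(4·p_1 + 3·p_2), q_2* = 3·I/(4·p_1 + 3·p_2).
Here 4·10 + 3·8.5 = 65.5, giving q_1* = 1.6489 and q_2* = 1.2366.

q_1* = 1.6489, q_2* = 1.2366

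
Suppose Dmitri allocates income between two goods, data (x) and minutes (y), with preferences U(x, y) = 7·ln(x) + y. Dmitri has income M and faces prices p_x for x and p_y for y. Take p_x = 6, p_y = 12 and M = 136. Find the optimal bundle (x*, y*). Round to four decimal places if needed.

x* = 14, y* = 4.3333

MU_x = 7/x, MU_y = 1. Tangency: 7/x = p_x/p_y.
So x*(p_x,p_y) = 7·p_y/p_x, independent of income; and y* = (M − 7·p_y)/p_y.
At the given prices: x* = 7·12/6 = 14, and y* = 4.3333.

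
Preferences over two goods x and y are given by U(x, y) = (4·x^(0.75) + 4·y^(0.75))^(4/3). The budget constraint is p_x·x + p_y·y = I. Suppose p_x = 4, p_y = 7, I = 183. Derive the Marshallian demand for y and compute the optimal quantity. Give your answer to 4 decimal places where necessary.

y* = 4.1109

MU_x ∝ 4·x^(-0.25), MU_y ∝ 4·y^(-0.25), so MRS = (y/x)^(0.25) = p_x/p_y.
Hence y/x = (p_x/p_y)^(1/(0.25)), i.e. raised to the 4 power.
Substitute y = (y/x)·x into the budget: x* = I/(p_x + p_y·(y/x)).
Numerically y/x = 0.106622, so x* = 183/(4 + 7·0.106622) = 38.5559 and y* = 0.106622·38.5559 = 4.1109.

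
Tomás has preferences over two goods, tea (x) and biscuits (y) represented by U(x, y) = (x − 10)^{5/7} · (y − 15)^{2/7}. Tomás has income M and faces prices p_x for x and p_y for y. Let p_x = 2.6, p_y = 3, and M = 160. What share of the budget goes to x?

share on x = 0.5598

MRS = (5/2)·(y−15)/(x−10). Tangency with p_x/p_y gives y−15 = (2/5)·(p_x/p_y)·(x−10).
Substituting into the budget: x* = 10 + 5/7·(M − 10·p_x − 15·p_y)/p_x, and y* = 15 + 2/7·(…)/p_y.
Discretionary income = 160 − 10·2.6 − 15·3 = 89; x* = 10 + 5/7·89/2.6 = 34.4505; y* = 15 + 2/7·89/3 = 23.4762.
Expenditure on x: 2.6·34.4505 = 89.5714; share = 0.5598.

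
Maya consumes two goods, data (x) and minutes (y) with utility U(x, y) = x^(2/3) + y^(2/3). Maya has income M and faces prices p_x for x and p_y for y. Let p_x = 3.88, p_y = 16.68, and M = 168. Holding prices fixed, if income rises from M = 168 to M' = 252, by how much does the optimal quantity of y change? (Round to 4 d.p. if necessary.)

MRS = MU_x/MU_y = (y/x)^(1/3). Set equal to p_x/p_y.
Solve for the ratio: y/x = [p_x/p_y]^(3).
Substitute y = (y/x)·x into the budget: x* = M/(p_x + p_y·(y/x)).
Numerically y/x = 0.012587, so x* = 168/(3.88 + 16.68·0.012587) = 41.0764 and y* = 0.012587·41.0764 = 0.517.
At M' = 252: y* = 0.7755. Change: 0.7755 − 0.517 = 0.2585.

Δy* = 0.2585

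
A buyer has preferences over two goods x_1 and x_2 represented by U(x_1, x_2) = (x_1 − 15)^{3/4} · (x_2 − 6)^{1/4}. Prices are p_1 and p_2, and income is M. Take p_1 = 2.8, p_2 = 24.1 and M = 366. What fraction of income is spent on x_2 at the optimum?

Let x_1' = x_1−15, x_2' = x_2−6. MRS = 3·x_2'/x_1' = p_1/p_2.
After buying the subsistence bundle (15, 6), a share 0.75 of the remaining income goes to x_1: x_1* = 15 + 0.75·(M − 15p_1 − 6p_2)/p_1.
Discretionary income = 366 − 15·2.8 − 6·24.1 = 179.4; x_1* = 15 + 0.75·179.4/2.8 = 63.0536; x_2* = 6 + 0.25·179.4/24.1 = 7.861.
Expenditure on x_2: 24.1·7.861 = 189.45; share = 0.5176.

share on x_2 = 0.5176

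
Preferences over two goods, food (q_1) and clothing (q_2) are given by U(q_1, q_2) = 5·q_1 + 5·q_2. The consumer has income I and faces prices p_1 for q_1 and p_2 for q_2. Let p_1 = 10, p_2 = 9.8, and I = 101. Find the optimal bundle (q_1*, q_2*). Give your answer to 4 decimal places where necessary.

q_1* = 0, q_2* = 10.3061

Linear utility — the consumer picks whichever good has higher MU/price: 5/10 = 0.5 vs 5/9.8 = 0.5102.
q_2 gives more utility per dollar, so spend all income on q_2: q_2* = I/p_2, q_1* = 0.
Numerically: q_1* = 0, q_2* = 10.3061.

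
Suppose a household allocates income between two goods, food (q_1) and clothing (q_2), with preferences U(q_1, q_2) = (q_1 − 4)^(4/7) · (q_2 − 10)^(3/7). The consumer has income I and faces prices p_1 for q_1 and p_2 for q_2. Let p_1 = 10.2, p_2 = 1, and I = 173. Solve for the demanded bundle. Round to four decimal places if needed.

MRS = (4/3)·(q_2−10)/(q_1−4). Tangency with p_1/p_2 gives q_2−10 = (3/4)·(p_1/p_2)·(q_1−4).
After buying the subsistence bundle (4, 10), a share 4/7 of the remaining income goes to q_1: q_1* = 4 + 4/7·(I − 4p_1 − 10p_2)/p_1.
Discretionary income = 173 − 4·10.2 − 10·1 = 122.2; q_1* = 4 + 4/7·122.2/10.2 = 10.8459; q_2* = 10 + 3/7·122.2/1 = 62.3714.

q_1* = 10.8459, q_2* = 62.3714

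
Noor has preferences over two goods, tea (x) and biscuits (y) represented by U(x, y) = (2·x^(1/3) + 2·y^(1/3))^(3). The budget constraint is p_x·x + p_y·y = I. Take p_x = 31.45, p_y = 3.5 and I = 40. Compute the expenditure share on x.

With the ratio pinned down, the budget gives x* = I/(p_x + p_y·(y/x)) and y* = (y/x)·x*.
Numerically y/x = 26.93574, so x* = 40/(31.45 + 3.5·26.93574) = 0.3182 and y* = 26.93574·0.3182 = 8.5697.
Expenditure on x: 31.45·0.3182 = 10.006; share = 0.2501.

share on x = 0.2501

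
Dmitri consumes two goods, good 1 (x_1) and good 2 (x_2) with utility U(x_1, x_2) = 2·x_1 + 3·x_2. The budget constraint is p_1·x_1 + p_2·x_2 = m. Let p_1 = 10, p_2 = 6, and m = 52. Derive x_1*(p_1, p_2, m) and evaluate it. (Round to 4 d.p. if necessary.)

x_1* = 0

Perfect substitutes: compare marginal utility per dollar. 2/p_1 vs 3/p_2 → 0.2 vs 0.5.
x_2 gives more utility per dollar, so spend all income on x_2: x_2* = m/p_2, x_1* = 0.
Numerically: x_1* = 0, x_2* = 8.6667.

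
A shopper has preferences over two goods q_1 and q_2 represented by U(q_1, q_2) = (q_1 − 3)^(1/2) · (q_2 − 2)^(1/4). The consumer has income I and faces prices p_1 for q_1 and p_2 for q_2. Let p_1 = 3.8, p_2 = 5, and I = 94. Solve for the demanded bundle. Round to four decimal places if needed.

q_1* = 15.7368, q_2* = 6.84

Discretionary income = 94 − 3·3.8 − 2·5 = 72.6; q_1* = 3 + 2/3·72.6/3.8 = 15.7368; q_2* = 2 + 1/3·72.6/5 = 6.84.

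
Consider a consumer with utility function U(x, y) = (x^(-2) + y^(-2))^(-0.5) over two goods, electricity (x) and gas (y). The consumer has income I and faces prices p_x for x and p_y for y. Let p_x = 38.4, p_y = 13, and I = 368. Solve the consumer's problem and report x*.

From the CES first-order condition, (y/x)^(3) = p_x/p_y.
Solve for the ratio: y/x = [p_x/p_y]^(1/3).
With the ratio pinned down, the budget gives x* = I/(p_x + p_y·(y/x)) and y* = (y/x)·x*.
Numerically y/x = 1.434815, so x* = 368/(38.4 + 13·1.434815) = 6.4502.

x* = 6.4502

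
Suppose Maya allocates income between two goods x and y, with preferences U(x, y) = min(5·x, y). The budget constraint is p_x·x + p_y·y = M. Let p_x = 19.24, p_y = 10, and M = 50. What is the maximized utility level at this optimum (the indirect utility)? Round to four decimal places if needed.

V = 3.6106

Demand: x*(p_x,p_y,M) = M/(p_x + 5·p_y), y* = 5·M/(p_x + 5·p_y).
Here 19.24 + 5·10 = 69.24, giving x* = 0.7221 and y* = 3.6106.
Utility at the optimum: U(0.7221, 3.6106) = 3.6106.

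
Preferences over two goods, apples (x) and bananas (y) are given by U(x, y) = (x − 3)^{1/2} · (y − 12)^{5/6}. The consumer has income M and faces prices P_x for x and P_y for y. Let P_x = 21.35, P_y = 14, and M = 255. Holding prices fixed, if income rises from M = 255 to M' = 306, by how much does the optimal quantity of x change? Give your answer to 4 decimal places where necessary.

Let x' = x−3, y' = y−12. MRS = (3/5)·y'/x' = P_x/P_y.
Substituting into the budget: x* = 3 + 0.375·(M − 3·P_x − 12·P_y)/P_x, and y* = 12 + 0.625·(…)/P_y.
Discretionary income = 255 − 3·21.35 − 12·14 = 22.95; x* = 3 + 0.375·22.95/21.35 = 3.4031.
At M' = 306: x* = 4.2989. Change: 4.2989 − 3.4031 = 0.8958.

Δx* = 0.8958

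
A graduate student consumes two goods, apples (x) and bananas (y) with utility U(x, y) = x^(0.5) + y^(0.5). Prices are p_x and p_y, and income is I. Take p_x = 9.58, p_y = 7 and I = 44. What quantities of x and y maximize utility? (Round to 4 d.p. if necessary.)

x* = 1.9391, y* = 3.6319

MRS = MU_x/MU_y = (y/x)^(0.5). Set equal to p_x/p_y.
Solve for the ratio: y/x = [p_x/p_y]^(2).
With the ratio pinned down, the budget gives x* = I/(p_x + p_y·(y/x)) and y* = (y/x)·x*.
Numerically y/x = 1.872988, so x* = 44/(9.58 + 7·1.872988) = 1.9391 and y* = 1.872988·1.9391 = 3.6319.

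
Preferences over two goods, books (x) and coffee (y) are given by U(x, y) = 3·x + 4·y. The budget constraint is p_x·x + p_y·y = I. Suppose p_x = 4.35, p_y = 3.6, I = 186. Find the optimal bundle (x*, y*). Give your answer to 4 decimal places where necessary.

x* = 0, y* = 51.6667

Perfect substitutes: compare marginal utility per dollar. 3/p_x vs 4/p_y → 0.6897 vs 1.1111.
y gives more utility per dollar, so spend all income on y: y* = I/p_y, x* = 0.
Numerically: x* = 0, y* = 51.6667.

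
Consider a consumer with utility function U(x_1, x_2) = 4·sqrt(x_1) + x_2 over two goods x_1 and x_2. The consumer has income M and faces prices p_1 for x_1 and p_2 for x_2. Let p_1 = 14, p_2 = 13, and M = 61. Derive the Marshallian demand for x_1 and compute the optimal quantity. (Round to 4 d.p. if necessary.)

MU_x_1 = 2/√x_1, MU_x_2 = 1. Tangency: 2/√x_1 = p_1/p_2.
Thus x_1* = (2·p_2/p_1)² — independent of M — with the rest of income spent on x_2.
Plugging in: x_1* = (2·13/14)² = 3.449.

x_1* = 3.449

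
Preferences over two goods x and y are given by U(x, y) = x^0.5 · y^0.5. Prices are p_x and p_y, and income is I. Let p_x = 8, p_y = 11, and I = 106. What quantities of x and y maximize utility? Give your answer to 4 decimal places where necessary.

The MRS is y/x. Set MRS = p_x/p_y.
Rearranging, p_y·y = p_x·x. Substituting into the budget gives p_x·x·(1 + 1) = I.
Demand: x*(p_x,p_y,I) = 0.5·I/p_x and y* = 0.5·I/p_y.
At p_x=8, p_y=11, I=106: x* = 0.5·106/8 = 6.625, y* = 4.8182.

x* = 6.625, y* = 4.8182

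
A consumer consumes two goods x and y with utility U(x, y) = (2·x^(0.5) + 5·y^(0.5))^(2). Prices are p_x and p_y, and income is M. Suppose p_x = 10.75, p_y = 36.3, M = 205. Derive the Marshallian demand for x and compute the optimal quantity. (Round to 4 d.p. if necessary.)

x* = 6.689

Substitute y = (y/x)·x into the budget: x* = M/(p_x + p_y·(y/x)).
Numerically y/x = 0.54813, so x* = 205/(10.75 + 36.3·0.54813) = 6.689.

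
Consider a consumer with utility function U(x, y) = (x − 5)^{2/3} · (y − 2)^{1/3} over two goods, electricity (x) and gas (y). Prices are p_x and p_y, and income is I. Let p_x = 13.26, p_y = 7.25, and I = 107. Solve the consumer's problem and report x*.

MRS = 2·(y−2)/(x−5). Tangency with p_x/p_y gives y−2 = (1/2)·(p_x/p_y)·(x−5).
After buying the subsistence bundle (5, 2), a share 2/3 of the remaining income goes to x: x* = 5 + 2/3·(I − 5p_x − 2p_y)/p_x.
Discretionary income = 107 − 5·13.26 − 2·7.25 = 26.2; x* = 5 + 2/3·26.2/13.26 = 6.3172.

x* = 6.3172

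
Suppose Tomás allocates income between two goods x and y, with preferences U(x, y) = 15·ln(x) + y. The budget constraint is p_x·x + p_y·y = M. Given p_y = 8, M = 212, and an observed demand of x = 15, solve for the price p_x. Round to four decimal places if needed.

Set MRS = p_x/p_y: (15/x)/1 = p_x/p_y.
So x*(p_x,p_y) = 15·p_y/p_x, independent of income; and y* = (M − 15·p_y)/p_y.
Set x* = 15 in the demand function and solve for p_x: p_x = 8.

p_x = 8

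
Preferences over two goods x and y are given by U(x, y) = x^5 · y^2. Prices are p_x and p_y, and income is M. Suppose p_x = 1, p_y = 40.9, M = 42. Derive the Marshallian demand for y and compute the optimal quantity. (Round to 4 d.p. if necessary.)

y* = 0.2934

Demand: x*(p_x,p_y,M) = 5/7·M/p_x and y* = 2/7·M/p_y.
At p_x=1, p_y=40.9, M=42: y* = 2/7·42/40.9 = 0.2934.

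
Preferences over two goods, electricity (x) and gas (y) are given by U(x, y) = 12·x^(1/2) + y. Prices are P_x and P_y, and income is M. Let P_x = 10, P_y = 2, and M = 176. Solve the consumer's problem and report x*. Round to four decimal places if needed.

x* = 1.44

Thus x* = (6·P_y/P_x)² — independent of M — with the rest of income spent on y.
Plugging in: x* = (6·2/10)² = 1.44.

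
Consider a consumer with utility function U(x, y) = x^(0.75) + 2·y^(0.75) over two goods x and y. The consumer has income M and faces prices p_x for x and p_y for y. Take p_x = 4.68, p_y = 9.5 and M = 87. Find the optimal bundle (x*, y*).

From the CES first-order condition, (1/2)·(y/x)^(0.25) = p_x/p_y.
Solve for the ratio: y/x = [2·p_x/p_y]^(4).
With the ratio pinned down, the budget gives x* = M/(p_x + p_y·(y/x)) and y* = (y/x)·x*.
Numerically y/x = 0.942343, so x* = 87/(4.68 + 9.5·0.942343) = 6.3819 and y* = 0.942343·6.3819 = 6.014.

x* = 6.3819, y* = 6.014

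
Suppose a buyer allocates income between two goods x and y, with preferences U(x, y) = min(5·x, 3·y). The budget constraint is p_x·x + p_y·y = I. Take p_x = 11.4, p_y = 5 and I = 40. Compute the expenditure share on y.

share on y = 0.4223

Demand: x*(p_x,p_y,I) = 3·I/(3·p_x + 5·p_y), y* = 5·I/(3·p_x + 5·p_y).
Here 3·11.4 + 5·5 = 59.2, giving x* = 2.027 and y* = 3.3784.
Expenditure on y: 5·3.3784 = 16.8919; share = 0.4223.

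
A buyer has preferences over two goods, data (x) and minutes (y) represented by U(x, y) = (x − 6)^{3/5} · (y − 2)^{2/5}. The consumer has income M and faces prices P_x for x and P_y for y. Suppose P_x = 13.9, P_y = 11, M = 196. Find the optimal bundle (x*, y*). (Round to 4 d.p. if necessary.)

x* = 9.9108, y* = 5.2945

This is Cobb-Douglas in (x−6, y−2): tangency gives 0.6·P_y·(y−2) = 0.4·P_x·(x−6).
Substituting into the budget: x* = 6 + 0.6·(M − 6·P_x − 2·P_y)/P_x, and y* = 2 + 0.4·(…)/P_y.
Discretionary income = 196 − 6·13.9 − 2·11 = 90.6; x* = 6 + 0.6·90.6/13.9 = 9.9108; y* = 2 + 0.4·90.6/11 = 5.2945.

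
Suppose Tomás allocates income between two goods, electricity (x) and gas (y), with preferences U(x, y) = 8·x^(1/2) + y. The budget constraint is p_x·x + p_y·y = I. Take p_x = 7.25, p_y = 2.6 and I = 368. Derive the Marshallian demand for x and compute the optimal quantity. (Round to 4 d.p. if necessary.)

x* = 2.0577

Set MRS = p_x/p_y: 4·x^(−1/2) = p_x/p_y.
Solve: √x = 4·p_y/p_x, so x*(p_x,p_y) = (4·p_y/p_x)², and y* = (I − p_x·x*)/p_y.
Plugging in: x* = (4·2.6/7.25)² = 2.0577.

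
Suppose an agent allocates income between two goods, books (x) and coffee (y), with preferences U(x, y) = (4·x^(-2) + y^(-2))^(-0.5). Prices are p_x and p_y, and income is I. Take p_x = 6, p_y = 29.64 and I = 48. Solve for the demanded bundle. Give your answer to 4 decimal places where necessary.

From the CES first-order condition, 4·(y/x)^(3) = p_x/p_y.
Hence y/x = ((1/4)·p_x/p_y)^(1/(3)), i.e. raised to the 1/3 power.
With the ratio pinned down, the budget gives x* = I/(p_x + p_y·(y/x)) and y* = (y/x)·x*.
Numerically y/x = 0.369889, so x* = 48/(6 + 29.64·0.369889) = 2.8296 and y* = 0.369889·2.8296 = 1.0466.

x* = 2.8296, y* = 1.0466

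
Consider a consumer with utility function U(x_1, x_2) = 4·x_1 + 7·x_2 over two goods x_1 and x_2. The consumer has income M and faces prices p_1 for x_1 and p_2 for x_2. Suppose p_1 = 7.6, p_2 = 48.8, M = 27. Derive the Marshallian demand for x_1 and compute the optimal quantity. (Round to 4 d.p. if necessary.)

x_1* = 3.5526

Perfect substitutes: compare marginal utility per dollar. 4/p_1 vs 7/p_2 → 0.5263 vs 0.1434.
x_1 gives more utility per dollar, so spend all income on x_1: x_1* = M/p_1, x_2* = 0.
Numerically: x_1* = 3.5526, x_2* = 0.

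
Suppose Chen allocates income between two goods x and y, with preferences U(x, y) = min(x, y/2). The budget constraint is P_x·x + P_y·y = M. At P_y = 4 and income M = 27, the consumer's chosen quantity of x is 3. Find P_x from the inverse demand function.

P_x = 1

Leontief preferences: the optimum is at the kink where x/1 = y/2, i.e. y = 2·x.
Budget: P_x·x + P_y·2·x = M, so (P_x + 2·P_y)·x = M.
Demand: x*(P_x,P_y,M) = M/(P_x + 2·P_y), y* = 2·M/(P_x + 2·P_y).
Set x* = 3 in the demand function and solve for P_x: P_x = 1.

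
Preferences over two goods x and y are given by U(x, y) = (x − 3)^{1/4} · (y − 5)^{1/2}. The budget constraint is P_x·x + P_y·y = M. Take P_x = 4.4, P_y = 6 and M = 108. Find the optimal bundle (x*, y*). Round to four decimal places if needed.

This is Cobb-Douglas in (x−3, y−5): tangency gives 0.25·P_y·(y−5) = 0.5·P_x·(x−3).
Substituting into the budget: x* = 3 + 1/3·(M − 3·P_x − 5·P_y)/P_x, and y* = 5 + 2/3·(…)/P_y.
Discretionary income = 108 − 3·4.4 − 5·6 = 64.8; x* = 3 + 1/3·64.8/4.4 = 7.9091; y* = 5 + 2/3·64.8/6 = 12.2.

x* = 7.9091, y* = 12.2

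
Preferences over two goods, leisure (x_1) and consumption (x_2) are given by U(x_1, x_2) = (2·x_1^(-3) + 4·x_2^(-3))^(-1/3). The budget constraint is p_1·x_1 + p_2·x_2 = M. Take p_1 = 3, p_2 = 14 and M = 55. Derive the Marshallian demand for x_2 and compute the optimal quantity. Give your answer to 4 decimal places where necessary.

Substitute x_2 = (x_2/x_1)·x_1 into the budget: x_1* = M/(p_1 + p_2·(x_2/x_1)).
Numerically x_2/x_1 = 0.809107, so x_1* = 55/(3 + 14·0.809107) = 3.8388 and x_2* = 0.809107·3.8388 = 3.106.

x_2* = 3.106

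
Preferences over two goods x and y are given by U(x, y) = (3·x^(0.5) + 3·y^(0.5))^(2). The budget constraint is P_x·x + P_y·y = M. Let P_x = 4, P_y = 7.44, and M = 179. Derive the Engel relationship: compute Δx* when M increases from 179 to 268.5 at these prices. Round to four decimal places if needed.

MU_x ∝ 3·x^(-0.5), MU_y ∝ 3·y^(-0.5), so MRS = (y/x)^(0.5) = P_x/P_y.
Solve for the ratio: y/x = [P_x/P_y]^(2).
Substitute y = (y/x)·x into the budget: x* = M/(P_x + P_y·(y/x)).
Numerically y/x = 0.289051, so x* = 179/(4 + 7.44·0.289051) = 29.1031.
At M' = 268.5: x* = 43.6547. Change: 43.6547 − 29.1031 = 14.5516.

Δx* = 14.5516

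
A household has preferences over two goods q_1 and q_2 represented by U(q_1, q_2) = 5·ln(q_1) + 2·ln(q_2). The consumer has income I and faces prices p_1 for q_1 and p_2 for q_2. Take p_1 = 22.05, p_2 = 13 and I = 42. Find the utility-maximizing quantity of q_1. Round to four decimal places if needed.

q_1* = 1.3605

MU_q_1/MU_q_2 = (5·q_2)/(2·q_1); tangency sets this equal to p_1/p_2.
So 5·p_2·q_2 = 2·p_1·q_1; combined with the budget, a share 5/7 of income goes to q_1.
Demand: q_1*(p_1,p_2,I) = 5/7·I/p_1 and q_2* = 2/7·I/p_2.
At p_1=22.05, p_2=13, I=42: q_1* = 5/7·42/22.05 = 1.3605.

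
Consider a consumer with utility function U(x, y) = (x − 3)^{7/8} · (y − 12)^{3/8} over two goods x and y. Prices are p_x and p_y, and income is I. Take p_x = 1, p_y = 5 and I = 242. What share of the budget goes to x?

Let x' = x−3, y' = y−12. MRS = (7/3)·y'/x' = p_x/p_y.
Substituting into the budget: x* = 3 + 0.7·(I − 3·p_x − 12·p_y)/p_x, and y* = 12 + 0.3·(…)/p_y.
Discretionary income = 242 − 3·1 − 12·5 = 179; x* = 3 + 0.7·179/1 = 128.3; y* = 12 + 0.3·179/5 = 22.74.
Expenditure on x: 1·128.3 = 128.3; share = 0.5302.

share on x = 0.5302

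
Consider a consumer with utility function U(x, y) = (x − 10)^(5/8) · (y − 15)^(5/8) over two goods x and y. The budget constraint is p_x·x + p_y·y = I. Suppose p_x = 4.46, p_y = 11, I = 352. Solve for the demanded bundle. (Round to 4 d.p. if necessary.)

x* = 25.9641, y* = 21.4727

Let x' = x−10, y' = y−15. MRS = y'/x' = p_x/p_y.
Substituting into the budget: x* = 10 + 0.5·(I − 10·p_x − 15·p_y)/p_x, and y* = 15 + 0.5·(…)/p_y.
Discretionary income = 352 − 10·4.46 − 15·11 = 142.4; x* = 10 + 0.5·142.4/4.46 = 25.9641; y* = 15 + 0.5·142.4/11 = 21.4727.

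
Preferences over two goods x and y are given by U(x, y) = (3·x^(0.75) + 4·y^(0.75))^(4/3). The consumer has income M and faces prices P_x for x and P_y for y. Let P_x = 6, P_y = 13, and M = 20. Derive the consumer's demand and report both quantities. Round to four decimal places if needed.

From the CES first-order condition, (3/4)·(y/x)^(0.25) = P_x/P_y.
Solve for the ratio: y/x = [(4/3)·P_x/P_y]^(4).
Substitute y = (y/x)·x into the budget: x* = M/(P_x + P_y·(y/x)).
Numerically y/x = 0.143412, so x* = 20/(6 + 13·0.143412) = 2.5431 and y* = 0.143412·2.5431 = 0.3647.

x* = 2.5431, y* = 0.3647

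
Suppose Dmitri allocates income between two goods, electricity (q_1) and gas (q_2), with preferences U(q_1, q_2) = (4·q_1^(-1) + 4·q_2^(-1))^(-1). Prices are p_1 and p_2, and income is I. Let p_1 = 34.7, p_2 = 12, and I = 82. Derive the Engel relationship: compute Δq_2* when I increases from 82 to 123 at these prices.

From the CES first-order condition, (q_2/q_1)^(2) = p_1/p_2.
Hence q_2/q_1 = (p_1/p_2)^(1/(2)), i.e. raised to the 0.5 power.
Substitute q_2 = (q_2/q_1)·q_1 into the budget: q_1* = I/(p_1 + p_2·(q_2/q_1)).
Numerically q_2/q_1 = 1.70049, so q_1* = 82/(34.7 + 12·1.70049) = 1.488 and q_2* = 1.70049·1.488 = 2.5304.
At I' = 123: q_2* = 3.7956. Change: 3.7956 − 2.5304 = 1.2652.

Δq_2* = 1.2652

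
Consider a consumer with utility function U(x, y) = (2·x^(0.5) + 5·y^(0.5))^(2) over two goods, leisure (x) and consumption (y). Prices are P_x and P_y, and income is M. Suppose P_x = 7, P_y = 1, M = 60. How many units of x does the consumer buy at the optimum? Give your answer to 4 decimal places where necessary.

x* = 0.1915

With the ratio pinned down, the budget gives x* = M/(P_x + P_y·(y/x)) and y* = (y/x)·x*.
Numerically y/x = 306.25, so x* = 60/(7 + 1·306.25) = 0.1915.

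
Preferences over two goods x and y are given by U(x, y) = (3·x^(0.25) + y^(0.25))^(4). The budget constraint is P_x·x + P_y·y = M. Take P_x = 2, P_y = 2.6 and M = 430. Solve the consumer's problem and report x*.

From the CES first-order condition, 3·(y/x)^(0.75) = P_x/P_y.
Hence y/x = ((1/3)·P_x/P_y)^(1/(0.75)), i.e. raised to the 4/3 power.
With the ratio pinned down, the budget gives x* = M/(P_x + P_y·(y/x)) and y* = (y/x)·x*.
Numerically y/x = 0.162897, so x* = 430/(2 + 2.6·0.162897) = 177.4269.

x* = 177.4269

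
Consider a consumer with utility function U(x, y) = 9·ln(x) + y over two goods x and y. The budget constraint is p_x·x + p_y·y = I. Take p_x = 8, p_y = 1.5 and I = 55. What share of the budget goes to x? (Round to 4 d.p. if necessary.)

Set MRS = p_x/p_y: (9/x)/1 = p_x/p_y.
So x*(p_x,p_y) = 9·p_y/p_x, independent of income; and y* = (I − 9·p_y)/p_y.
At the given prices: x* = 9·1.5/8 = 1.6875, and y* = 27.6667.
Expenditure on x: 8·1.6875 = 13.5; share = 0.2455.

share on x = 0.2455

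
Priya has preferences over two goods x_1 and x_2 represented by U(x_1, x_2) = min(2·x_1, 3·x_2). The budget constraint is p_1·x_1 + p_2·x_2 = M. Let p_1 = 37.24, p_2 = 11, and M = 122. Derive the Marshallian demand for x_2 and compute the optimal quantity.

Demand: x_1*(p_1,p_2,M) = 3·M/(3·p_1 + 2·p_2), x_2* = 2·M/(3·p_1 + 2·p_2).
Here 3·37.24 + 2·11 = 133.72, giving x_2* = 1.8247.

x_2* = 1.8247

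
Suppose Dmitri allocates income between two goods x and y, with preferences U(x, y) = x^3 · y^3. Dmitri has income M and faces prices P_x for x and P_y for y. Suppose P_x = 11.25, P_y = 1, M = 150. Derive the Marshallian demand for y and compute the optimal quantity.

y* = 75

The MRS is y/x. Set MRS = P_x/P_y.
So 3·P_y·y = 3·P_x·x; combined with the budget, a share 0.5 of income goes to x.
Demand: x*(P_x,P_y,M) = 0.5·M/P_x and y* = 0.5·M/P_y.
At P_x=11.25, P_y=1, M=150: y* = 0.5·150/1 = 75.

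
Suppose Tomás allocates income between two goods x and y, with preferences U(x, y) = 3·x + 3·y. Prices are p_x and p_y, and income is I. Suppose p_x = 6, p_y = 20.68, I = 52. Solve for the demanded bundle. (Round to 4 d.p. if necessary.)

x* = 8.6667, y* = 0

Perfect substitutes: compare marginal utility per dollar. 3/p_x vs 3/p_y → 0.5 vs 0.1451.
x gives more utility per dollar, so spend all income on x: x* = I/p_x, y* = 0.
Numerically: x* = 8.6667, y* = 0.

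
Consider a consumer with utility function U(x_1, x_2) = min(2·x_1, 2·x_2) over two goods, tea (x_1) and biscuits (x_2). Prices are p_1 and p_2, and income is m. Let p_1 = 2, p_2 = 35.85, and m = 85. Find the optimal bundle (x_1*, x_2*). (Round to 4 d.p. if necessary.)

With perfect complements, no substitution: consume in ratio x_1:x_2 = 2:2.
Budget: p_1·x_1 + p_2·x_1 = m, so (2·p_1 + 2·p_2)·x_1 = 2·m.
Demand: x_1*(p_1,p_2,m) = 2·m/(2·p_1 + 2·p_2), x_2* = 2·m/(2·p_1 + 2·p_2).
Here 2·2 + 2·35.85 = 75.7, giving x_1* = 2.2457 and x_2* = 2.2457.

x_1* = 2.2457, x_2* = 2.2457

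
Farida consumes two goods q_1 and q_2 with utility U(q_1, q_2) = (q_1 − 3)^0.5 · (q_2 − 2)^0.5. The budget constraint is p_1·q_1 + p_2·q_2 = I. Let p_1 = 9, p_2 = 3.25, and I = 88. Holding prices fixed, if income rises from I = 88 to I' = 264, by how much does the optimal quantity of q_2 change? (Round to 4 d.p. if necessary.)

This is Cobb-Douglas in (q_1−3, q_2−2): tangency gives 0.5·p_2·(q_2−2) = 0.5·p_1·(q_1−3).
Substituting into the budget: q_1* = 3 + 0.5·(I − 3·p_1 − 2·p_2)/p_1, and q_2* = 2 + 0.5·(…)/p_2.
Discretionary income = 88 − 3·9 − 2·3.25 = 54.5; q_2* = 2 + 0.5·54.5/3.25 = 10.3846.
At I' = 264: q_2* = 37.4615. Change: 37.4615 − 10.3846 = 27.0769.

Δq_2* = 27.0769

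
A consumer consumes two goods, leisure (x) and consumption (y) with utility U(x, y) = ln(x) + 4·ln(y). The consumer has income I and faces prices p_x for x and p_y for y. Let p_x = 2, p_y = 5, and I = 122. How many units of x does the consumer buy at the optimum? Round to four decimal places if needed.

x* = 12.2

At p_x=2, p_y=5, I=122: x* = 0.2·122/2 = 12.2.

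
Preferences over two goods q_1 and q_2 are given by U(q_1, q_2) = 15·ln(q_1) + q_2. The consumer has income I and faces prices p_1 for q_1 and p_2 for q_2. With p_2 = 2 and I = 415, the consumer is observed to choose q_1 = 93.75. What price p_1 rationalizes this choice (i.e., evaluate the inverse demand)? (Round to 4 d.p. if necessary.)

p_1 = 0.32

Set MRS = p_1/p_2: (15/q_1)/1 = p_1/p_2.
So q_1*(p_1,p_2) = 15·p_2/p_1, independent of income; and q_2* = (I − 15·p_2)/p_2.
Set q_1* = 93.75 in the demand function and solve for p_1: p_1 = 0.32.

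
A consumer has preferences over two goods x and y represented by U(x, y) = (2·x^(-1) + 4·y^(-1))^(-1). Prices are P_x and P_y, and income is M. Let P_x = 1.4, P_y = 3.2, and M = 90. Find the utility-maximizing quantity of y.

y* = 19.1625

From the CES first-order condition, (1/2)·(y/x)^(2) = P_x/P_y.
Solve for the ratio: y/x = [2·P_x/P_y]^(0.5).
With the ratio pinned down, the budget gives x* = M/(P_x + P_y·(y/x)) and y* = (y/x)·x*.
Numerically y/x = 0.935414, so x* = 90/(1.4 + 3.2·0.935414) = 20.4856 and y* = 0.935414·20.4856 = 19.1625.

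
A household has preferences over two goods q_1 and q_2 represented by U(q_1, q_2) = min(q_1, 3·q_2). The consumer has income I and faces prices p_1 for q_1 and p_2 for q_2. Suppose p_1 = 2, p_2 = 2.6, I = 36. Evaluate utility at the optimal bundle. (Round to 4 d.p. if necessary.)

V = 12.5581

Demand: q_1*(p_1,p_2,I) = 3·I/(3·p_1 + p_2), q_2* = I/(3·p_1 + p_2).
Here 3·2 + 2.6 = 8.6, giving q_1* = 12.5581 and q_2* = 4.186.
Utility at the optimum: U(12.5581, 4.186) = 12.5581.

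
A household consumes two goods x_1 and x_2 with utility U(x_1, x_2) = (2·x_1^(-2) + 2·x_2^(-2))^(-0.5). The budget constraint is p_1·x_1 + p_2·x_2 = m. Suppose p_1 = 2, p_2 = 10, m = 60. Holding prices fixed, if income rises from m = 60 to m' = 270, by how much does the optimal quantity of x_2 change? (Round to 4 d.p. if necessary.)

Δx_2* = 15.6483

From the CES first-order condition, (x_2/x_1)^(3) = p_1/p_2.
Solve for the ratio: x_2/x_1 = [p_1/p_2]^(1/3).
Substitute x_2 = (x_2/x_1)·x_1 into the budget: x_1* = m/(p_1 + p_2·(x_2/x_1)).
Numerically x_2/x_1 = 0.584804, so x_1* = 60/(2 + 10·0.584804) = 7.6452 and x_2* = 0.584804·7.6452 = 4.471.
At m' = 270: x_2* = 20.1193. Change: 20.1193 − 4.471 = 15.6483.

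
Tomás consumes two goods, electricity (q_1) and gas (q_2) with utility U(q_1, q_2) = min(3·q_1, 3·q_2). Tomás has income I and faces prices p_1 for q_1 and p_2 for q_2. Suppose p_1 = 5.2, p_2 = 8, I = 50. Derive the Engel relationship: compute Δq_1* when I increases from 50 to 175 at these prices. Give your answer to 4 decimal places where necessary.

With perfect complements, no substitution: consume in ratio q_1:q_2 = 3:3.
Budget: p_1·q_1 + p_2·q_1 = I, so (3·p_1 + 3·p_2)·q_1 = 3·I.
Demand: q_1*(p_1,p_2,I) = 3·I/(3·p_1 + 3·p_2), q_2* = 3·I/(3·p_1 + 3·p_2).
Here 3·5.2 + 3·8 = 39.6, giving q_1* = 3.7879.
At I' = 175: q_1* = 13.2576. Change: 13.2576 − 3.7879 = 9.4697.

Δq_1* = 9.4697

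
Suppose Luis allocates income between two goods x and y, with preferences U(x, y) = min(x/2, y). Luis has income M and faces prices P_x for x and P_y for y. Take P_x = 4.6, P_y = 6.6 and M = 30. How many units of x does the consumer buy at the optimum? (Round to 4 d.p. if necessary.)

Leontief preferences: the optimum is at the kink where x/2 = y/1, i.e. y = (1/2)·x.
Budget: P_x·x + P_y·(1/2)·x = M, so (2·P_x + P_y)·x = 2·M.
Demand: x*(P_x,P_y,M) = 2·M/(2·P_x + P_y), y* = M/(2·P_x + P_y).
Here 2·4.6 + 6.6 = 15.8, giving x* = 3.7975.

x* = 3.7975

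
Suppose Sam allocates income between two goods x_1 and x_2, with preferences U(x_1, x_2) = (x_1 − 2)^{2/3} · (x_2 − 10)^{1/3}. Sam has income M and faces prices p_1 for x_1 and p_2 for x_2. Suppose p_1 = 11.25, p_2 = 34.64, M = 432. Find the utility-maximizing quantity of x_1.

x_1* = 5.7393

Let x_1' = x_1−2, x_2' = x_2−10. MRS = 2·x_2'/x_1' = p_1/p_2.
After buying the subsistence bundle (2, 10), a share 2/3 of the remaining income goes to x_1: x_1* = 2 + 2/3·(M − 2p_1 − 10p_2)/p_1.
Discretionary income = 432 − 2·11.25 − 10·34.64 = 63.1; x_1* = 2 + 2/3·63.1/11.25 = 5.7393.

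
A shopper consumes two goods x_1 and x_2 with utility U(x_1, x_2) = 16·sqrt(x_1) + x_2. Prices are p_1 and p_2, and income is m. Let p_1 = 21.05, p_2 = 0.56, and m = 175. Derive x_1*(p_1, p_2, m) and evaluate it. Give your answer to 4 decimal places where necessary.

Plugging in: x_1* = (8·0.56/21.05)² = 0.0453.

x_1* = 0.0453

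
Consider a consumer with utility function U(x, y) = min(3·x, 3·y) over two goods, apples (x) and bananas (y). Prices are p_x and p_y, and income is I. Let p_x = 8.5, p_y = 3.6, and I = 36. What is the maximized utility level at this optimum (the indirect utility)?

V = 8.9256

Leontief preferences: the optimum is at the kink where x/3 = y/3, i.e. y = x.
Budget: p_x·x + p_y·x = I, so (3·p_x + 3·p_y)·x = 3·I.
Demand: x*(p_x,p_y,I) = 3·I/(3·p_x + 3·p_y), y* = 3·I/(3·p_x + 3·p_y).
Here 3·8.5 + 3·3.6 = 36.3, giving x* = 2.9752 and y* = 2.9752.
Utility at the optimum: U(2.9752, 2.9752) = 8.9256.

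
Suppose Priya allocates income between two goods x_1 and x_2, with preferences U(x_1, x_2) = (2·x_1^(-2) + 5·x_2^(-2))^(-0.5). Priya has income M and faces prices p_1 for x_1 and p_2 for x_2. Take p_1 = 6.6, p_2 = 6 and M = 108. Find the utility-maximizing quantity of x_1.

With the ratio pinned down, the budget gives x_1* = M/(p_1 + p_2·(x_2/x_1)) and x_2* = (x_2/x_1)·x_1*.
Numerically x_2/x_1 = 1.40102, so x_1* = 108/(6.6 + 6·1.40102) = 7.1971.

x_1* = 7.1971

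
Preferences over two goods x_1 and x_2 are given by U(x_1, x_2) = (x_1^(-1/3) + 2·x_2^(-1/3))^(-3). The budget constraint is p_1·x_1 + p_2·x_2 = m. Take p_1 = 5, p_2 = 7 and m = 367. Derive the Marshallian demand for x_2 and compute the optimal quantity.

x_2* = 33.8985

With the ratio pinned down, the budget gives x_1* = m/(p_1 + p_2·(x_2/x_1)) and x_2* = (x_2/x_1)·x_1*.
Numerically x_2/x_1 = 1.306702, so x_1* = 367/(5 + 7·1.306702) = 25.9421 and x_2* = 1.306702·25.9421 = 33.8985.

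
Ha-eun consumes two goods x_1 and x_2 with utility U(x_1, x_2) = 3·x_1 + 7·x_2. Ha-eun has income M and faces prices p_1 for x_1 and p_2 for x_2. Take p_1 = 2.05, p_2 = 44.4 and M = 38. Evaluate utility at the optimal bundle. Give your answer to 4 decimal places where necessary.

Linear utility — the consumer picks whichever good has higher MU/price: 3/2.05 = 1.4634 vs 7/44.4 = 0.1577.
x_1 gives more utility per dollar, so spend all income on x_1: x_1* = M/p_1, x_2* = 0.
Numerically: x_1* = 18.5366, x_2* = 0.
Utility at the optimum: U(18.5366, 0) = 55.6098.

V = 55.6098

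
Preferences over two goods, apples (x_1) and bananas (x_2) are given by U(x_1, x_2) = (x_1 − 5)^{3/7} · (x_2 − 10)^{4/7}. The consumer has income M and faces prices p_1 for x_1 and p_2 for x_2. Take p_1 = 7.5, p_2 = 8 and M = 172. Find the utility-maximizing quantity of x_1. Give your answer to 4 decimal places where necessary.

x_1* = 8.1143

Let x_1' = x_1−5, x_2' = x_2−10. MRS = (3/4)·x_2'/x_1' = p_1/p_2.
After buying the subsistence bundle (5, 10), a share 3/7 of the remaining income goes to x_1: x_1* = 5 + 3/7·(M − 5p_1 − 10p_2)/p_1.
Discretionary income = 172 − 5·7.5 − 10·8 = 54.5; x_1* = 5 + 3/7·54.5/7.5 = 8.1143.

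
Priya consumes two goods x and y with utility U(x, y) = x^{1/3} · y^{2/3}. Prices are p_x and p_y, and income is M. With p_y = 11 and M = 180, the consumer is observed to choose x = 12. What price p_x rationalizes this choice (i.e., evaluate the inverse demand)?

Tangency: MRS = (1/2)·y/x = p_x/p_y.
Rearranging, p_y·y = 2·p_x·x. Substituting into the budget gives p_x·x·(1 + 2) = M.
Demand: x*(p_x,p_y,M) = 1/3·M/p_x and y* = 2/3·M/p_y.
Set x* = 12 in the demand function and solve for p_x: p_x = 5.

p_x = 5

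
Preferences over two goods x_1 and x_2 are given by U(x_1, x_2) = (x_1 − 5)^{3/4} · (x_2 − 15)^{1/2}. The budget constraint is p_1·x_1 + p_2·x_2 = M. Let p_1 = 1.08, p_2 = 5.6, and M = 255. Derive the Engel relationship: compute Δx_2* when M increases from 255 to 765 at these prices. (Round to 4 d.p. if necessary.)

Δx_2* = 36.4286

This is Cobb-Douglas in (x_1−5, x_2−15): tangency gives 0.75·p_2·(x_2−15) = 0.5·p_1·(x_1−5).
After buying the subsistence bundle (5, 15), a share 0.6 of the remaining income goes to x_1: x_1* = 5 + 0.6·(M − 5p_1 − 15p_2)/p_1.
Discretionary income = 255 − 5·1.08 − 15·5.6 = 165.6; x_2* = 15 + 0.4·165.6/5.6 = 26.8286.
At M' = 765: x_2* = 63.2571. Change: 63.2571 − 26.8286 = 36.4286.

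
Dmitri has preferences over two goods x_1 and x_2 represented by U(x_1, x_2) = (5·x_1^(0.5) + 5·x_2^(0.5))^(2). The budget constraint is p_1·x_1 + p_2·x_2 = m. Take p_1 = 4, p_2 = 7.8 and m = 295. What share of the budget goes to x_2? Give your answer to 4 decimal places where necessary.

MRS = MU_x_1/MU_x_2 = (x_2/x_1)^(0.5). Set equal to p_1/p_2.
Hence x_2/x_1 = (p_1/p_2)^(1/(0.5)), i.e. raised to the 2 power.
Substitute x_2 = (x_2/x_1)·x_1 into the budget: x_1* = m/(p_1 + p_2·(x_2/x_1)).
Numerically x_2/x_1 = 0.262985, so x_1* = 295/(4 + 7.8·0.262985) = 48.75 and x_2* = 0.262985·48.75 = 12.8205.
Expenditure on x_2: 7.8·12.8205 = 100; share = 0.339.

share on x_2 = 0.339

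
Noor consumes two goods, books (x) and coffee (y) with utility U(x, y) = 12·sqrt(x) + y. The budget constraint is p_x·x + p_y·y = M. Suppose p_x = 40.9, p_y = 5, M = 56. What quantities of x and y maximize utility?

Plugging in: x* = (6·5/40.9)² = 0.538, y* = 6.799.

x* = 0.538, y* = 6.799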